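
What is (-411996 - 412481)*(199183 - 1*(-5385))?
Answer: -168661610936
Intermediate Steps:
(-411996 - 412481)*(199183 - 1*(-5385)) = -824477*(199183 + 5385) = -824477*204568 = -168661610936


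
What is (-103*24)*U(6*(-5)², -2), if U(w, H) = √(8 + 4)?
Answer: -4944*√3 ≈ -8563.3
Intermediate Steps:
U(w, H) = 2*√3 (U(w, H) = √12 = 2*√3)
(-103*24)*U(6*(-5)², -2) = (-103*24)*(2*√3) = -4944*√3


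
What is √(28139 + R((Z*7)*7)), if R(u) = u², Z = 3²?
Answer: 2*√55655 ≈ 471.83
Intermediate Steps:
Z = 9
√(28139 + R((Z*7)*7)) = √(28139 + ((9*7)*7)²) = √(28139 + (63*7)²) = √(28139 + 441²) = √(28139 + 194481) = √222620 = 2*√55655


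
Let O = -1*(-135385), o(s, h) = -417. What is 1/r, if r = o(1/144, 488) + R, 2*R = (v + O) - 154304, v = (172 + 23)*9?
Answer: -1/8999 ≈ -0.00011112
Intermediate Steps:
v = 1755 (v = 195*9 = 1755)
O = 135385
R = -8582 (R = ((1755 + 135385) - 154304)/2 = (137140 - 154304)/2 = (½)*(-17164) = -8582)
r = -8999 (r = -417 - 8582 = -8999)
1/r = 1/(-8999) = -1/8999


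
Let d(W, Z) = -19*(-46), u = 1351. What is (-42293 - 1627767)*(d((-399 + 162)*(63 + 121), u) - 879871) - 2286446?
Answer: 1467975443374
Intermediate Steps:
d(W, Z) = 874
(-42293 - 1627767)*(d((-399 + 162)*(63 + 121), u) - 879871) - 2286446 = (-42293 - 1627767)*(874 - 879871) - 2286446 = -1670060*(-878997) - 2286446 = 1467977729820 - 2286446 = 1467975443374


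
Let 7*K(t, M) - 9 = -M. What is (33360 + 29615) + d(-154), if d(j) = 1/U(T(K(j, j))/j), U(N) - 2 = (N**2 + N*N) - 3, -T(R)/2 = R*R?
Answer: 88013118094704/1397587993 ≈ 62975.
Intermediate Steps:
K(t, M) = 9/7 - M/7 (K(t, M) = 9/7 + (-M)/7 = 9/7 - M/7)
T(R) = -2*R**2 (T(R) = -2*R*R = -2*R**2)
U(N) = -1 + 2*N**2 (U(N) = 2 + ((N**2 + N*N) - 3) = 2 + ((N**2 + N**2) - 3) = 2 + (2*N**2 - 3) = 2 + (-3 + 2*N**2) = -1 + 2*N**2)
d(j) = 1/(-1 + 8*(9/7 - j/7)**4/j**2) (d(j) = 1/(-1 + 2*((-2*(9/7 - j/7)**2)/j)**2) = 1/(-1 + 2*(-2*(9/7 - j/7)**2/j)**2) = 1/(-1 + 2*(4*(9/7 - j/7)**4/j**2)) = 1/(-1 + 8*(9/7 - j/7)**4/j**2))
(33360 + 29615) + d(-154) = (33360 + 29615) - 2401*(-154)**2/(-8*(-9 - 154)**4 + 2401*(-154)**2) = 62975 - 2401*23716/(-8*(-163)**4 + 2401*23716) = 62975 - 2401*23716/(-8*705911761 + 56942116) = 62975 - 2401*23716/(-5647294088 + 56942116) = 62975 - 2401*23716/(-5590351972) = 62975 - 2401*23716*(-1/5590351972) = 62975 + 14235529/1397587993 = 88013118094704/1397587993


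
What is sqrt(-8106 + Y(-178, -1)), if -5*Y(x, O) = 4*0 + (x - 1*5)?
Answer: 3*I*sqrt(22415)/5 ≈ 89.83*I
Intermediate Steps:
Y(x, O) = 1 - x/5 (Y(x, O) = -(4*0 + (x - 1*5))/5 = -(0 + (x - 5))/5 = -(0 + (-5 + x))/5 = -(-5 + x)/5 = 1 - x/5)
sqrt(-8106 + Y(-178, -1)) = sqrt(-8106 + (1 - 1/5*(-178))) = sqrt(-8106 + (1 + 178/5)) = sqrt(-8106 + 183/5) = sqrt(-40347/5) = 3*I*sqrt(22415)/5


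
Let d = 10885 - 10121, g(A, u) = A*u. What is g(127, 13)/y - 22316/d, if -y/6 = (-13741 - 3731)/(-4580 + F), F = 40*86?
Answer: -6053503/128352 ≈ -47.163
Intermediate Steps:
F = 3440
y = -8736/95 (y = -6*(-13741 - 3731)/(-4580 + 3440) = -(-104832)/(-1140) = -(-104832)*(-1)/1140 = -6*1456/95 = -8736/95 ≈ -91.958)
d = 764
g(127, 13)/y - 22316/d = (127*13)/(-8736/95) - 22316/764 = 1651*(-95/8736) - 22316*1/764 = -12065/672 - 5579/191 = -6053503/128352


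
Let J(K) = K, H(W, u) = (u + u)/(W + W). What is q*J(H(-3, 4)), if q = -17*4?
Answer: 272/3 ≈ 90.667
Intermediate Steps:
H(W, u) = u/W (H(W, u) = (2*u)/((2*W)) = (2*u)*(1/(2*W)) = u/W)
q = -68
q*J(H(-3, 4)) = -272/(-3) = -272*(-1)/3 = -68*(-4/3) = 272/3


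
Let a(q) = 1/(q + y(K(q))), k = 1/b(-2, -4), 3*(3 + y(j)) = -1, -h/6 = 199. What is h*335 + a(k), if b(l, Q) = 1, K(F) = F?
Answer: -2799933/7 ≈ -3.9999e+5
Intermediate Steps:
h = -1194 (h = -6*199 = -1194)
y(j) = -10/3 (y(j) = -3 + (⅓)*(-1) = -3 - ⅓ = -10/3)
k = 1 (k = 1/1 = 1)
a(q) = 1/(-10/3 + q) (a(q) = 1/(q - 10/3) = 1/(-10/3 + q))
h*335 + a(k) = -1194*335 + 3/(-10 + 3*1) = -399990 + 3/(-10 + 3) = -399990 + 3/(-7) = -399990 + 3*(-⅐) = -399990 - 3/7 = -2799933/7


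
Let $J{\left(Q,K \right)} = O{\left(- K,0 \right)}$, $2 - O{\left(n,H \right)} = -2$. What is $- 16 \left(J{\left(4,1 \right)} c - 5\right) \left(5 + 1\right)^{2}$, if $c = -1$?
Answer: $5184$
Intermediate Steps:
$O{\left(n,H \right)} = 4$ ($O{\left(n,H \right)} = 2 - -2 = 2 + 2 = 4$)
$J{\left(Q,K \right)} = 4$
$- 16 \left(J{\left(4,1 \right)} c - 5\right) \left(5 + 1\right)^{2} = - 16 \left(4 \left(-1\right) - 5\right) \left(5 + 1\right)^{2} = - 16 \left(-4 - 5\right) 6^{2} = \left(-16\right) \left(-9\right) 36 = 144 \cdot 36 = 5184$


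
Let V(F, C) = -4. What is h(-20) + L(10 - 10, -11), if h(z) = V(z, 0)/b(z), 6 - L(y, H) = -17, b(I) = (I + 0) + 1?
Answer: 441/19 ≈ 23.211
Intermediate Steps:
b(I) = 1 + I (b(I) = I + 1 = 1 + I)
L(y, H) = 23 (L(y, H) = 6 - 1*(-17) = 6 + 17 = 23)
h(z) = -4/(1 + z)
h(-20) + L(10 - 10, -11) = -4/(1 - 20) + 23 = -4/(-19) + 23 = -4*(-1/19) + 23 = 4/19 + 23 = 441/19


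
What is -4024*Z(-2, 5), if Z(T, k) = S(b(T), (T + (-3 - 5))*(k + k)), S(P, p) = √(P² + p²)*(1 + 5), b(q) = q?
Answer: -48288*√2501 ≈ -2.4149e+6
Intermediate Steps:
S(P, p) = 6*√(P² + p²) (S(P, p) = √(P² + p²)*6 = 6*√(P² + p²))
Z(T, k) = 6*√(T² + 4*k²*(-8 + T)²) (Z(T, k) = 6*√(T² + ((T + (-3 - 5))*(k + k))²) = 6*√(T² + ((T - 8)*(2*k))²) = 6*√(T² + ((-8 + T)*(2*k))²) = 6*√(T² + (2*k*(-8 + T))²) = 6*√(T² + 4*k²*(-8 + T)²))
-4024*Z(-2, 5) = -24144*√((-2)² + 4*5²*(-8 - 2)²) = -24144*√(4 + 4*25*(-10)²) = -24144*√(4 + 4*25*100) = -24144*√(4 + 10000) = -24144*√10004 = -24144*2*√2501 = -48288*√2501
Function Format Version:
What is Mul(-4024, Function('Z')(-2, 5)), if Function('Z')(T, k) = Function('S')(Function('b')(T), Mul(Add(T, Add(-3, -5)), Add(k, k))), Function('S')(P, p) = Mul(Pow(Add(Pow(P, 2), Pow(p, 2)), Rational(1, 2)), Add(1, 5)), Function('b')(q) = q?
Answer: Mul(-48288, Pow(2501, Rational(1, 2))) ≈ -2.4149e+6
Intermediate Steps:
Function('S')(P, p) = Mul(6, Pow(Add(Pow(P, 2), Pow(p, 2)), Rational(1, 2))) (Function('S')(P, p) = Mul(Pow(Add(Pow(P, 2), Pow(p, 2)), Rational(1, 2)), 6) = Mul(6, Pow(Add(Pow(P, 2), Pow(p, 2)), Rational(1, 2))))
Function('Z')(T, k) = Mul(6, Pow(Add(Pow(T, 2), Mul(4, Pow(k, 2), Pow(Add(-8, T), 2))), Rational(1, 2))) (Function('Z')(T, k) = Mul(6, Pow(Add(Pow(T, 2), Pow(Mul(Add(T, Add(-3, -5)), Add(k, k)), 2)), Rational(1, 2))) = Mul(6, Pow(Add(Pow(T, 2), Pow(Mul(Add(T, -8), Mul(2, k)), 2)), Rational(1, 2))) = Mul(6, Pow(Add(Pow(T, 2), Pow(Mul(Add(-8, T), Mul(2, k)), 2)), Rational(1, 2))) = Mul(6, Pow(Add(Pow(T, 2), Pow(Mul(2, k, Add(-8, T)), 2)), Rational(1, 2))) = Mul(6, Pow(Add(Pow(T, 2), Mul(4, Pow(k, 2), Pow(Add(-8, T), 2))), Rational(1, 2))))
Mul(-4024, Function('Z')(-2, 5)) = Mul(-4024, Mul(6, Pow(Add(Pow(-2, 2), Mul(4, Pow(5, 2), Pow(Add(-8, -2), 2))), Rational(1, 2)))) = Mul(-4024, Mul(6, Pow(Add(4, Mul(4, 25, Pow(-10, 2))), Rational(1, 2)))) = Mul(-4024, Mul(6, Pow(Add(4, Mul(4, 25, 100)), Rational(1, 2)))) = Mul(-4024, Mul(6, Pow(Add(4, 10000), Rational(1, 2)))) = Mul(-4024, Mul(6, Pow(10004, Rational(1, 2)))) = Mul(-4024, Mul(6, Mul(2, Pow(2501, Rational(1, 2))))) = Mul(-4024, Mul(12, Pow(2501, Rational(1, 2)))) = Mul(-48288, Pow(2501, Rational(1, 2)))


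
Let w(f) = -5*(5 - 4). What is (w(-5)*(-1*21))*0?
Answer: 0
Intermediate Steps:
w(f) = -5 (w(f) = -5*1 = -5)
(w(-5)*(-1*21))*0 = -(-5)*21*0 = -5*(-21)*0 = 105*0 = 0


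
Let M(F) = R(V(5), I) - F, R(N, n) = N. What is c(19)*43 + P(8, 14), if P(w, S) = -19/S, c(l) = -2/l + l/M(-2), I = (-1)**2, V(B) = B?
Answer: 29481/266 ≈ 110.83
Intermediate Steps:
I = 1
M(F) = 5 - F
c(l) = -2/l + l/7 (c(l) = -2/l + l/(5 - 1*(-2)) = -2/l + l/(5 + 2) = -2/l + l/7)
c(19)*43 + P(8, 14) = (-2/19 + (1/7)*19)*43 - 19/14 = (-2*1/19 + 19/7)*43 - 19*1/14 = (-2/19 + 19/7)*43 - 19/14 = (347/133)*43 - 19/14 = 14921/133 - 19/14 = 29481/266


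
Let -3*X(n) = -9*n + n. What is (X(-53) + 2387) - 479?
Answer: 5300/3 ≈ 1766.7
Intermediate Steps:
X(n) = 8*n/3 (X(n) = -(-9*n + n)/3 = -(-8)*n/3 = 8*n/3)
(X(-53) + 2387) - 479 = ((8/3)*(-53) + 2387) - 479 = (-424/3 + 2387) - 479 = 6737/3 - 479 = 5300/3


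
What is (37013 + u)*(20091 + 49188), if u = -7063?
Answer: 2074906050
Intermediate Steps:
(37013 + u)*(20091 + 49188) = (37013 - 7063)*(20091 + 49188) = 29950*69279 = 2074906050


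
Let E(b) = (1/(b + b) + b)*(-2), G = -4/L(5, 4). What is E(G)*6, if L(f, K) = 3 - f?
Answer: -27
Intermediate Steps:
G = 2 (G = -4/(3 - 1*5) = -4/(3 - 5) = -4/(-2) = -4*(-½) = 2)
E(b) = -1/b - 2*b (E(b) = (1/(2*b) + b)*(-2) = (b + 1/(2*b))*(-2) = -1/b - 2*b)
E(G)*6 = (-1/2 - 2*2)*6 = (-1*½ - 4)*6 = (-½ - 4)*6 = -9/2*6 = -27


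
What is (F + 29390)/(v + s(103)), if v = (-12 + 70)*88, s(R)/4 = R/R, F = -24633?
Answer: 4757/5108 ≈ 0.93128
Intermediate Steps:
s(R) = 4 (s(R) = 4*(R/R) = 4*1 = 4)
v = 5104 (v = 58*88 = 5104)
(F + 29390)/(v + s(103)) = (-24633 + 29390)/(5104 + 4) = 4757/5108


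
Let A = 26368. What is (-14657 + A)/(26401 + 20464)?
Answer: 1673/6695 ≈ 0.24989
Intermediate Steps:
(-14657 + A)/(26401 + 20464) = (-14657 + 26368)/(26401 + 20464) = 11711/46865 = 11711*(1/46865) = 1673/6695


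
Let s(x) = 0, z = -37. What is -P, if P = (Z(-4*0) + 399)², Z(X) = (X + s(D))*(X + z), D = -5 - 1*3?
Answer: -159201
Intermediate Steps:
D = -8 (D = -5 - 3 = -8)
Z(X) = X*(-37 + X) (Z(X) = (X + 0)*(X - 37) = X*(-37 + X))
P = 159201 (P = ((-4*0)*(-37 - 4*0) + 399)² = (0*(-37 + 0) + 399)² = (0*(-37) + 399)² = (0 + 399)² = 399² = 159201)
-P = -1*159201 = -159201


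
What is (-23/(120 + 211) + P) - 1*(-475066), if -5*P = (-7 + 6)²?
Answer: 786233784/1655 ≈ 4.7507e+5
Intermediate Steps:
P = -⅕ (P = -(-7 + 6)²/5 = -⅕*(-1)² = -⅕*1 = -⅕ ≈ -0.20000)
(-23/(120 + 211) + P) - 1*(-475066) = (-23/(120 + 211) - ⅕) - 1*(-475066) = (-23/331 - ⅕) + 475066 = -446/1655 + 475066 = 786233784/1655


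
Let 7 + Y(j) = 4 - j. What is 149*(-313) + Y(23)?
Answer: -46663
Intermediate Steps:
Y(j) = -3 - j (Y(j) = -7 + (4 - j) = -3 - j)
149*(-313) + Y(23) = 149*(-313) + (-3 - 1*23) = -46637 + (-3 - 23) = -46637 - 26 = -46663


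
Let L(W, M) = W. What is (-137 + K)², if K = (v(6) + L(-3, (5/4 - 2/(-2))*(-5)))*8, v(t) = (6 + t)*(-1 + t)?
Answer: 101761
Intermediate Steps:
v(t) = (-1 + t)*(6 + t)
K = 456 (K = ((-6 + 6² + 5*6) - 3)*8 = ((-6 + 36 + 30) - 3)*8 = (60 - 3)*8 = 57*8 = 456)
(-137 + K)² = (-137 + 456)² = 319² = 101761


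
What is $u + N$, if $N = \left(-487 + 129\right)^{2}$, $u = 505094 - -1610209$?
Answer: $2243467$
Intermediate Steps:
$u = 2115303$ ($u = 505094 + 1610209 = 2115303$)
$N = 128164$ ($N = \left(-358\right)^{2} = 128164$)
$u + N = 2115303 + 128164 = 2243467$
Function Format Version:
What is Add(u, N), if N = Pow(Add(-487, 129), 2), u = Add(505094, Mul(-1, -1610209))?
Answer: 2243467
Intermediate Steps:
u = 2115303 (u = Add(505094, 1610209) = 2115303)
N = 128164 (N = Pow(-358, 2) = 128164)
Add(u, N) = Add(2115303, 128164) = 2243467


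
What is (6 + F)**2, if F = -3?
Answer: 9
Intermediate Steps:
(6 + F)**2 = (6 - 3)**2 = 3**2 = 9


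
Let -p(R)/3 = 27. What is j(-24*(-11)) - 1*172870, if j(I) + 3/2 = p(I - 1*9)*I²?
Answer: -11636495/2 ≈ -5.8182e+6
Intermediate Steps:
p(R) = -81 (p(R) = -3*27 = -81)
j(I) = -3/2 - 81*I²
j(-24*(-11)) - 1*172870 = (-3/2 - 81*(-24*(-11))²) - 1*172870 = (-3/2 - 81*264²) - 172870 = (-3/2 - 81*69696) - 172870 = (-3/2 - 5645376) - 172870 = -11290755/2 - 172870 = -11636495/2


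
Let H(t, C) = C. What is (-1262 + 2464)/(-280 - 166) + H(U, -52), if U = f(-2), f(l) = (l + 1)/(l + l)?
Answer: -12197/223 ≈ -54.695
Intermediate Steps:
f(l) = (1 + l)/(2*l) (f(l) = (1 + l)/((2*l)) = (1 + l)*(1/(2*l)) = (1 + l)/(2*l))
U = ¼ (U = (½)*(1 - 2)/(-2) = (½)*(-½)*(-1) = ¼ ≈ 0.25000)
(-1262 + 2464)/(-280 - 166) + H(U, -52) = (-1262 + 2464)/(-280 - 166) - 52 = 1202/(-446) - 52 = 1202*(-1/446) - 52 = -601/223 - 52 = -12197/223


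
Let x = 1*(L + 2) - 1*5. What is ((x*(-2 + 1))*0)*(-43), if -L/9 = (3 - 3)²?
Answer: 0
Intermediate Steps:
L = 0 (L = -9*(3 - 3)² = -9*0² = -9*0 = 0)
x = -3 (x = 1*(0 + 2) - 1*5 = 1*2 - 5 = 2 - 5 = -3)
((x*(-2 + 1))*0)*(-43) = (-3*(-2 + 1)*0)*(-43) = (-3*(-1)*0)*(-43) = (3*0)*(-43) = 0*(-43) = 0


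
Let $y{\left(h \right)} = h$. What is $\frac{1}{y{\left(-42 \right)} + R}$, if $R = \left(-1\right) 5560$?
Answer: $- \frac{1}{5602} \approx -0.00017851$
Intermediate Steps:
$R = -5560$
$\frac{1}{y{\left(-42 \right)} + R} = \frac{1}{-42 - 5560} = \frac{1}{-5602} = - \frac{1}{5602}$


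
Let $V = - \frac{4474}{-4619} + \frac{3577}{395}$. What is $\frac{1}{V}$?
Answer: $\frac{1824505}{18289393} \approx 0.099758$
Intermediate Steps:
$V = \frac{18289393}{1824505}$ ($V = \left(-4474\right) \left(- \frac{1}{4619}\right) + 3577 \cdot \frac{1}{395} = \frac{4474}{4619} + \frac{3577}{395} = \frac{18289393}{1824505} \approx 10.024$)
$\frac{1}{V} = \frac{1}{\frac{18289393}{1824505}} = \frac{1824505}{18289393}$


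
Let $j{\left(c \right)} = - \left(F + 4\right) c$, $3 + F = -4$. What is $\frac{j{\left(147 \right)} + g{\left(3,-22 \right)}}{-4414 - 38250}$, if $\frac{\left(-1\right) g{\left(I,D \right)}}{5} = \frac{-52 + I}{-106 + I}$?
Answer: $- \frac{22589}{2197196} \approx -0.010281$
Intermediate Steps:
$F = -7$ ($F = -3 - 4 = -7$)
$g{\left(I,D \right)} = - \frac{5 \left(-52 + I\right)}{-106 + I}$ ($g{\left(I,D \right)} = - 5 \frac{-52 + I}{-106 + I} = - \frac{5 \left(-52 + I\right)}{-106 + I}$)
$j{\left(c \right)} = 3 c$ ($j{\left(c \right)} = - \left(-7 + 4\right) c = - \left(-3\right) c = 3 c$)
$\frac{j{\left(147 \right)} + g{\left(3,-22 \right)}}{-4414 - 38250} = \frac{3 \cdot 147 + \frac{5 \left(52 - 3\right)}{-106 + 3}}{-4414 - 38250} = \frac{441 + \frac{5 \left(52 - 3\right)}{-103}}{-42664} = \left(441 + 5 \left(- \frac{1}{103}\right) 49\right) \left(- \frac{1}{42664}\right) = \left(441 - \frac{245}{103}\right) \left(- \frac{1}{42664}\right) = \frac{45178}{103} \left(- \frac{1}{42664}\right) = - \frac{22589}{2197196}$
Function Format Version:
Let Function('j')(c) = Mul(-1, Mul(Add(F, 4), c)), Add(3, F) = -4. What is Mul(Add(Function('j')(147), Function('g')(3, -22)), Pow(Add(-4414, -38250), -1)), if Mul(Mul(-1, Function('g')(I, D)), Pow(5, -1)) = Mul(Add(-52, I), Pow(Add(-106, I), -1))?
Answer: Rational(-22589, 2197196) ≈ -0.010281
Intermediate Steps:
F = -7 (F = Add(-3, -4) = -7)
Function('g')(I, D) = Mul(-5, Pow(Add(-106, I), -1), Add(-52, I)) (Function('g')(I, D) = Mul(-5, Mul(Add(-52, I), Pow(Add(-106, I), -1))) = Mul(-5, Mul(Pow(Add(-106, I), -1), Add(-52, I))) = Mul(-5, Pow(Add(-106, I), -1), Add(-52, I)))
Function('j')(c) = Mul(3, c) (Function('j')(c) = Mul(-1, Mul(Add(-7, 4), c)) = Mul(-1, Mul(-3, c)) = Mul(3, c))
Mul(Add(Function('j')(147), Function('g')(3, -22)), Pow(Add(-4414, -38250), -1)) = Mul(Add(Mul(3, 147), Mul(5, Pow(Add(-106, 3), -1), Add(52, Mul(-1, 3)))), Pow(Add(-4414, -38250), -1)) = Mul(Add(441, Mul(5, Pow(-103, -1), Add(52, -3))), Pow(-42664, -1)) = Mul(Add(441, Mul(5, Rational(-1, 103), 49)), Rational(-1, 42664)) = Mul(Add(441, Rational(-245, 103)), Rational(-1, 42664)) = Mul(Rational(45178, 103), Rational(-1, 42664)) = Rational(-22589, 2197196)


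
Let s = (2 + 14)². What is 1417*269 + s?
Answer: 381429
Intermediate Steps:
s = 256 (s = 16² = 256)
1417*269 + s = 1417*269 + 256 = 381173 + 256 = 381429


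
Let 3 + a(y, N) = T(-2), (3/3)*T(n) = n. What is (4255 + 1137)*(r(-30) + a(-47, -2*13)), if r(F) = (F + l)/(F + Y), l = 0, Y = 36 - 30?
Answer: -20220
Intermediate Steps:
T(n) = n
Y = 6
a(y, N) = -5 (a(y, N) = -3 - 2 = -5)
r(F) = F/(6 + F) (r(F) = (F + 0)/(F + 6) = F/(6 + F))
(4255 + 1137)*(r(-30) + a(-47, -2*13)) = (4255 + 1137)*(-30/(6 - 30) - 5) = 5392*(-30/(-24) - 5) = 5392*(-30*(-1/24) - 5) = 5392*(5/4 - 5) = 5392*(-15/4) = -20220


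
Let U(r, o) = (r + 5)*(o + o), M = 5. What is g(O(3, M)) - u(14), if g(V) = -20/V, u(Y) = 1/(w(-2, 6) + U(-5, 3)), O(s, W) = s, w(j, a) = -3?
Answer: -19/3 ≈ -6.3333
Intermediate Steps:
U(r, o) = 2*o*(5 + r) (U(r, o) = (5 + r)*(2*o) = 2*o*(5 + r))
u(Y) = -⅓ (u(Y) = 1/(-3 + 2*3*(5 - 5)) = 1/(-3 + 2*3*0) = 1/(-3 + 0) = 1/(-3) = -⅓)
g(O(3, M)) - u(14) = -20/3 - 1*(-⅓) = -20*⅓ + ⅓ = -20/3 + ⅓ = -19/3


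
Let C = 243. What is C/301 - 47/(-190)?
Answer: 60317/57190 ≈ 1.0547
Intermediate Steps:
C/301 - 47/(-190) = 243/301 - 47/(-190) = 243*(1/301) - 47*(-1/190) = 243/301 + 47/190 = 60317/57190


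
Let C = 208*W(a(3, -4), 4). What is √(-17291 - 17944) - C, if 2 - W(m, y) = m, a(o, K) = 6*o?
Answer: 3328 + 9*I*√435 ≈ 3328.0 + 187.71*I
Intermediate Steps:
W(m, y) = 2 - m
C = -3328 (C = 208*(2 - 6*3) = 208*(2 - 1*18) = 208*(2 - 18) = 208*(-16) = -3328)
√(-17291 - 17944) - C = √(-17291 - 17944) - 1*(-3328) = √(-35235) + 3328 = 9*I*√435 + 3328 = 3328 + 9*I*√435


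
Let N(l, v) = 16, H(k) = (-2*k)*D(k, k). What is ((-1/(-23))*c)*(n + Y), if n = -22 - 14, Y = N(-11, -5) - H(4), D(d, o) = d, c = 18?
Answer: 216/23 ≈ 9.3913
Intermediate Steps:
H(k) = -2*k**2 (H(k) = (-2*k)*k = -2*k**2)
Y = 48 (Y = 16 - (-2)*4**2 = 16 - (-2)*16 = 16 - 1*(-32) = 16 + 32 = 48)
n = -36
((-1/(-23))*c)*(n + Y) = (-1/(-23)*18)*(-36 + 48) = (-1*(-1/23)*18)*12 = ((1/23)*18)*12 = (18/23)*12 = 216/23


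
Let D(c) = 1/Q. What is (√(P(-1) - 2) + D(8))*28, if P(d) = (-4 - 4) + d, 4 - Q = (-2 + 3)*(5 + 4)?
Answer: -28/5 + 28*I*√11 ≈ -5.6 + 92.865*I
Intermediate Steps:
Q = -5 (Q = 4 - (-2 + 3)*(5 + 4) = 4 - 9 = -5)
P(d) = -8 + d
D(c) = -⅕ (D(c) = 1/(-5) = -⅕)
(√(P(-1) - 2) + D(8))*28 = (√((-8 - 1) - 2) - ⅕)*28 = (√(-9 - 2) - ⅕)*28 = (√(-11) - ⅕)*28 = (I*√11 - ⅕)*28 = (-⅕ + I*√11)*28 = -28/5 + 28*I*√11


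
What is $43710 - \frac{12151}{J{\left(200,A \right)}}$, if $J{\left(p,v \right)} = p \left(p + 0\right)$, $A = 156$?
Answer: $\frac{1748387849}{40000} \approx 43710.0$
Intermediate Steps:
$J{\left(p,v \right)} = p^{2}$ ($J{\left(p,v \right)} = p p = p^{2}$)
$43710 - \frac{12151}{J{\left(200,A \right)}} = 43710 - \frac{12151}{200^{2}} = 43710 - \frac{12151}{40000} = \frac{1748387849}{40000}$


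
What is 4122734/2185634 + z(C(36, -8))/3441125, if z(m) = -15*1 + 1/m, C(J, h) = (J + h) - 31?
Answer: 1934564934913/1025596336125 ≈ 1.8863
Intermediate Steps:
C(J, h) = -31 + J + h
z(m) = -15 + 1/m
4122734/2185634 + z(C(36, -8))/3441125 = 4122734/2185634 + (-15 + 1/(-31 + 36 - 8))/3441125 = 4122734*(1/2185634) + (-15 + 1/(-3))*(1/3441125) = 187397/99347 + (-15 - 1/3)*(1/3441125) = 187397/99347 - 46/3*1/3441125 = 187397/99347 - 46/10323375 = 1934564934913/1025596336125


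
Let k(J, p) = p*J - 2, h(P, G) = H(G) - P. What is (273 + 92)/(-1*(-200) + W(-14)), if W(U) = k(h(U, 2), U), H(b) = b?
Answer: -365/26 ≈ -14.038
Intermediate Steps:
h(P, G) = G - P
k(J, p) = -2 + J*p (k(J, p) = J*p - 2 = -2 + J*p)
W(U) = -2 + U*(2 - U) (W(U) = -2 + (2 - U)*U = -2 + U*(2 - U))
(273 + 92)/(-1*(-200) + W(-14)) = (273 + 92)/(-1*(-200) + (-2 - 1*(-14)*(-2 - 14))) = 365/(200 + (-2 - 1*(-14)*(-16))) = 365/(200 + (-2 - 224)) = 365/(200 - 226) = 365/(-26) = 365*(-1/26) = -365/26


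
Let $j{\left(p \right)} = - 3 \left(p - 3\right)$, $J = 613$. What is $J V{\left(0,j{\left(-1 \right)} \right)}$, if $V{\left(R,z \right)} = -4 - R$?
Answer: $-2452$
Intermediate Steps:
$j{\left(p \right)} = 9 - 3 p$ ($j{\left(p \right)} = - 3 \left(-3 + p\right) = 9 - 3 p$)
$J V{\left(0,j{\left(-1 \right)} \right)} = 613 \left(-4 - 0\right) = 613 \left(-4 + 0\right) = 613 \left(-4\right) = -2452$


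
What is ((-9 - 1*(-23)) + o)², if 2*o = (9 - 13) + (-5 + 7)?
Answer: 169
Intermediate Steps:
o = -1 (o = ((9 - 13) + (-5 + 7))/2 = (-4 + 2)/2 = (½)*(-2) = -1)
((-9 - 1*(-23)) + o)² = ((-9 - 1*(-23)) - 1)² = ((-9 + 23) - 1)² = (14 - 1)² = 13² = 169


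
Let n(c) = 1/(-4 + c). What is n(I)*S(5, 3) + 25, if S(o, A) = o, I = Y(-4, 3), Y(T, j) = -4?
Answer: 195/8 ≈ 24.375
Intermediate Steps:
I = -4
n(I)*S(5, 3) + 25 = 5/(-4 - 4) + 25 = 5/(-8) + 25 = -⅛*5 + 25 = -5/8 + 25 = 195/8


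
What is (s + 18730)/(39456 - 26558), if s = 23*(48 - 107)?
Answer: 17373/12898 ≈ 1.3470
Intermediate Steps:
s = -1357 (s = 23*(-59) = -1357)
(s + 18730)/(39456 - 26558) = (-1357 + 18730)/(39456 - 26558) = 17373/12898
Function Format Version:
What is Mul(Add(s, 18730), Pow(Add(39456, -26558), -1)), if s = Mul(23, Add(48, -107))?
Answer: Rational(17373, 12898) ≈ 1.3470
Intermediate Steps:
s = -1357 (s = Mul(23, -59) = -1357)
Mul(Add(s, 18730), Pow(Add(39456, -26558), -1)) = Mul(Add(-1357, 18730), Pow(Add(39456, -26558), -1)) = Mul(17373, Pow(12898, -1)) = Mul(17373, Rational(1, 12898)) = Rational(17373, 12898)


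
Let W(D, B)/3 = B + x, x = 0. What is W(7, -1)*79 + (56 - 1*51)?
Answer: -232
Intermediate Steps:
W(D, B) = 3*B (W(D, B) = 3*(B + 0) = 3*B)
W(7, -1)*79 + (56 - 1*51) = (3*(-1))*79 + (56 - 1*51) = -3*79 + (56 - 51) = -237 + 5 = -232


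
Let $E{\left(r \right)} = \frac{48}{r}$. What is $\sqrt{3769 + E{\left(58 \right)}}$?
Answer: $\frac{5 \sqrt{126817}}{29} \approx 61.399$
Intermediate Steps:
$\sqrt{3769 + E{\left(58 \right)}} = \sqrt{3769 + \frac{48}{58}} = \sqrt{3769 + 48 \cdot \frac{1}{58}} = \sqrt{3769 + \frac{24}{29}} = \sqrt{\frac{109325}{29}} = \frac{5 \sqrt{126817}}{29}$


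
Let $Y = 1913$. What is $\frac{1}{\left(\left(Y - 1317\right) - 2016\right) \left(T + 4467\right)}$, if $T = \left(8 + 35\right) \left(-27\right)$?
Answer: $- \frac{1}{4694520} \approx -2.1301 \cdot 10^{-7}$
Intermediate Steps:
$T = -1161$ ($T = 43 \left(-27\right) = -1161$)
$\frac{1}{\left(\left(Y - 1317\right) - 2016\right) \left(T + 4467\right)} = \frac{1}{\left(\left(1913 - 1317\right) - 2016\right) \left(-1161 + 4467\right)} = \frac{1}{\left(596 - 2016\right) 3306} = \frac{1}{\left(-1420\right) 3306} = \frac{1}{-4694520} = - \frac{1}{4694520}$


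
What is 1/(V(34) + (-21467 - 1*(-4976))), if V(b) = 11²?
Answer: -1/16370 ≈ -6.1087e-5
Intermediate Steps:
V(b) = 121
1/(V(34) + (-21467 - 1*(-4976))) = 1/(121 + (-21467 - 1*(-4976))) = 1/(121 + (-21467 + 4976)) = 1/(121 - 16491) = 1/(-16370) = -1/16370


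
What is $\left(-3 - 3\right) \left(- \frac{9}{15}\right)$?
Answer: $\frac{18}{5} \approx 3.6$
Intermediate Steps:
$\left(-3 - 3\right) \left(- \frac{9}{15}\right) = - 6 \left(\left(-9\right) \frac{1}{15}\right) = \left(-6\right) \left(- \frac{3}{5}\right) = \frac{18}{5}$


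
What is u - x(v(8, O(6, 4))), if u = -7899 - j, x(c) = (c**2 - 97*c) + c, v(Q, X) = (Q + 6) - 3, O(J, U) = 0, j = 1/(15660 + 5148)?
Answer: -144906913/20808 ≈ -6964.0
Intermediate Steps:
j = 1/20808 ≈ 4.8058e-5
v(Q, X) = 3 + Q (v(Q, X) = (6 + Q) - 3 = 3 + Q)
x(c) = c**2 - 96*c
u = -164362393/20808 (u = -7899 - 1*1/20808 = -7899 - 1/20808 = -164362393/20808 ≈ -7899.0)
u - x(v(8, O(6, 4))) = -164362393/20808 - (3 + 8)*(-96 + (3 + 8)) = -164362393/20808 - 11*(-96 + 11) = -164362393/20808 - 11*(-85) = -164362393/20808 - 1*(-935) = -164362393/20808 + 935 = -144906913/20808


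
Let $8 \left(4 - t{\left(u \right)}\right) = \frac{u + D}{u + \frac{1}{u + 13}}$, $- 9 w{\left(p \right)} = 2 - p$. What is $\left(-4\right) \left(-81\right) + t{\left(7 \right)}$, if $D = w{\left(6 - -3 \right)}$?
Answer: $\frac{416057}{1269} \approx 327.86$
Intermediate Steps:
$w{\left(p \right)} = - \frac{2}{9} + \frac{p}{9}$ ($w{\left(p \right)} = - \frac{2 - p}{9} = - \frac{2}{9} + \frac{p}{9}$)
$D = \frac{7}{9}$ ($D = - \frac{2}{9} + \frac{6 - -3}{9} = - \frac{2}{9} + \frac{6 + 3}{9} = - \frac{2}{9} + \frac{1}{9} \cdot 9 = - \frac{2}{9} + 1 = \frac{7}{9} \approx 0.77778$)
$t{\left(u \right)} = 4 - \frac{\frac{7}{9} + u}{8 \left(u + \frac{1}{13 + u}\right)}$ ($t{\left(u \right)} = 4 - \frac{\left(u + \frac{7}{9}\right) \frac{1}{u + \frac{1}{u + 13}}}{8} = 4 - \frac{\left(\frac{7}{9} + u\right) \frac{1}{u + \frac{1}{13 + u}}}{8} = 4 - \frac{\frac{1}{u + \frac{1}{13 + u}} \left(\frac{7}{9} + u\right)}{8} = 4 - \frac{\frac{7}{9} + u}{8 \left(u + \frac{1}{13 + u}\right)}$)
$\left(-4\right) \left(-81\right) + t{\left(7 \right)} = \left(-4\right) \left(-81\right) + \frac{197 + 279 \cdot 7^{2} + 3620 \cdot 7}{72 \left(1 + 7^{2} + 13 \cdot 7\right)} = 324 + \frac{197 + 279 \cdot 49 + 25340}{72 \left(1 + 49 + 91\right)} = 324 + \frac{197 + 13671 + 25340}{72 \cdot 141} = 324 + \frac{1}{72} \cdot \frac{1}{141} \cdot 39208 = 324 + \frac{4901}{1269} = \frac{416057}{1269}$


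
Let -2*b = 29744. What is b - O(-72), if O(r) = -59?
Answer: -14813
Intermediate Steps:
b = -14872 (b = -½*29744 = -14872)
b - O(-72) = -14872 - 1*(-59) = -14872 + 59 = -14813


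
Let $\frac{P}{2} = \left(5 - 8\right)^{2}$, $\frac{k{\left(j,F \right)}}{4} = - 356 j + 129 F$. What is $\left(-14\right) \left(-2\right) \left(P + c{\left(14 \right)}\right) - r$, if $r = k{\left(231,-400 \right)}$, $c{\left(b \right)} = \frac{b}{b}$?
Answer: $535876$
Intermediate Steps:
$c{\left(b \right)} = 1$
$k{\left(j,F \right)} = - 1424 j + 516 F$ ($k{\left(j,F \right)} = 4 \left(- 356 j + 129 F\right) = - 1424 j + 516 F$)
$P = 18$ ($P = 2 \left(5 - 8\right)^{2} = 2 \left(-3\right)^{2} = 2 \cdot 9 = 18$)
$r = -535344$ ($r = \left(-1424\right) 231 + 516 \left(-400\right) = -328944 - 206400 = -535344$)
$\left(-14\right) \left(-2\right) \left(P + c{\left(14 \right)}\right) - r = \left(-14\right) \left(-2\right) \left(18 + 1\right) - -535344 = 28 \cdot 19 + 535344 = 532 + 535344 = 535876$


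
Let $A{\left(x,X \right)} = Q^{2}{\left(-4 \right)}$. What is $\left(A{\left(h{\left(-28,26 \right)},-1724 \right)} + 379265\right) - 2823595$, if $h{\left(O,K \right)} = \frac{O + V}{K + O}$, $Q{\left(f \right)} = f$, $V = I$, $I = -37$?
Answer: $-2444314$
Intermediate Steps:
$V = -37$
$h{\left(O,K \right)} = \frac{-37 + O}{K + O}$ ($h{\left(O,K \right)} = \frac{O - 37}{K + O} = \frac{-37 + O}{K + O}$)
$A{\left(x,X \right)} = 16$ ($A{\left(x,X \right)} = \left(-4\right)^{2} = 16$)
$\left(A{\left(h{\left(-28,26 \right)},-1724 \right)} + 379265\right) - 2823595 = \left(16 + 379265\right) - 2823595 = 379281 - 2823595 = -2444314$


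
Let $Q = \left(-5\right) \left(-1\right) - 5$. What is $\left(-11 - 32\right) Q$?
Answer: $0$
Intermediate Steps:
$Q = 0$ ($Q = 5 - 5 = 0$)
$\left(-11 - 32\right) Q = \left(-11 - 32\right) 0 = \left(-43\right) 0 = 0$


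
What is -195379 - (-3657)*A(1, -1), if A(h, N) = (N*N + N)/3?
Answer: -195379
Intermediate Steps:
A(h, N) = N/3 + N²/3 (A(h, N) = (N² + N)*(⅓) = (N + N²)*(⅓) = N/3 + N²/3)
-195379 - (-3657)*A(1, -1) = -195379 - (-3657)*(⅓)*(-1)*(1 - 1) = -195379 - (-3657)*(⅓)*(-1)*0 = -195379 - (-3657)*0 = -195379 - 1*0 = -195379 + 0 = -195379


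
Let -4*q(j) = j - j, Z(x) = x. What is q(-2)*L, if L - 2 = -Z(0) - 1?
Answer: 0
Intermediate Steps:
q(j) = 0 (q(j) = -(j - j)/4 = -¼*0 = 0)
L = 1 (L = 2 + (-1*0 - 1) = 2 + (0 - 1) = 2 - 1 = 1)
q(-2)*L = 0*1 = 0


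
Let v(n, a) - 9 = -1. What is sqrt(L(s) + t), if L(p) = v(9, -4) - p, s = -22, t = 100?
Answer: sqrt(130) ≈ 11.402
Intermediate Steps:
v(n, a) = 8 (v(n, a) = 9 - 1 = 8)
L(p) = 8 - p
sqrt(L(s) + t) = sqrt((8 - 1*(-22)) + 100) = sqrt((8 + 22) + 100) = sqrt(30 + 100) = sqrt(130)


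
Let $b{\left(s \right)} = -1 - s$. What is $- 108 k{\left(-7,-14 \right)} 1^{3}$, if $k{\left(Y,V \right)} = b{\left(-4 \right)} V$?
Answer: $4536$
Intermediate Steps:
$k{\left(Y,V \right)} = 3 V$ ($k{\left(Y,V \right)} = \left(-1 - -4\right) V = \left(-1 + 4\right) V = 3 V$)
$- 108 k{\left(-7,-14 \right)} 1^{3} = - 108 \cdot 3 \left(-14\right) 1^{3} = \left(-108\right) \left(-42\right) 1 = 4536 \cdot 1 = 4536$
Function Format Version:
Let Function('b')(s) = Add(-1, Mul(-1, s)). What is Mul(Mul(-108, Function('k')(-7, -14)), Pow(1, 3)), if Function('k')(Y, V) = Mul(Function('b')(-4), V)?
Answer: 4536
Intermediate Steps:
Function('k')(Y, V) = Mul(3, V) (Function('k')(Y, V) = Mul(Add(-1, Mul(-1, -4)), V) = Mul(Add(-1, 4), V) = Mul(3, V))
Mul(Mul(-108, Function('k')(-7, -14)), Pow(1, 3)) = Mul(Mul(-108, Mul(3, -14)), Pow(1, 3)) = Mul(Mul(-108, -42), 1) = Mul(4536, 1) = 4536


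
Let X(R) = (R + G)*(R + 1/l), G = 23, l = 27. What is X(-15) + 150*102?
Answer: 409868/27 ≈ 15180.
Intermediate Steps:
X(R) = (23 + R)*(1/27 + R) (X(R) = (R + 23)*(R + 1/27) = (23 + R)*(R + 1/27) = (23 + R)*(1/27 + R))
X(-15) + 150*102 = (23/27 + (1/27)*(-15) - 15*(23 - 15)) + 150*102 = (23/27 - 5/9 - 15*8) + 15300 = (23/27 - 5/9 - 120) + 15300 = -3232/27 + 15300 = 409868/27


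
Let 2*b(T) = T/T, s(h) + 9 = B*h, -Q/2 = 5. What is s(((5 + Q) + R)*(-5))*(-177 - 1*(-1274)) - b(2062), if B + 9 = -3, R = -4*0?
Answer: -677947/2 ≈ -3.3897e+5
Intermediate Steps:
R = 0
B = -12 (B = -9 - 3 = -12)
Q = -10 (Q = -2*5 = -10)
s(h) = -9 - 12*h
b(T) = 1/2 (b(T) = (T/T)/2 = (1/2)*1 = 1/2)
s(((5 + Q) + R)*(-5))*(-177 - 1*(-1274)) - b(2062) = (-9 - 12*((5 - 10) + 0)*(-5))*(-177 - 1*(-1274)) - 1*1/2 = (-9 - 12*(-5 + 0)*(-5))*(-177 + 1274) - 1/2 = (-9 - (-60)*(-5))*1097 - 1/2 = (-9 - 12*25)*1097 - 1/2 = (-9 - 300)*1097 - 1/2 = -309*1097 - 1/2 = -338973 - 1/2 = -677947/2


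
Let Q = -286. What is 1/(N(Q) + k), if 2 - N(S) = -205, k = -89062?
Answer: -1/88855 ≈ -1.1254e-5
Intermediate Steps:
N(S) = 207 (N(S) = 2 - 1*(-205) = 2 + 205 = 207)
1/(N(Q) + k) = 1/(207 - 89062) = 1/(-88855) = -1/88855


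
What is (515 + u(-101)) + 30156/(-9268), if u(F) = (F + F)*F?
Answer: 6922450/331 ≈ 20914.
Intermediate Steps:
u(F) = 2*F**2 (u(F) = (2*F)*F = 2*F**2)
(515 + u(-101)) + 30156/(-9268) = (515 + 2*(-101)**2) + 30156/(-9268) = (515 + 2*10201) + 30156*(-1/9268) = (515 + 20402) - 1077/331 = 20917 - 1077/331 = 6922450/331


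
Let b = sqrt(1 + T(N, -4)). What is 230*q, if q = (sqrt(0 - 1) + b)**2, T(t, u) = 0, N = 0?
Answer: 460*I ≈ 460.0*I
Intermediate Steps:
b = 1 (b = sqrt(1 + 0) = sqrt(1) = 1)
q = (1 + I)**2 (q = (sqrt(0 - 1) + 1)**2 = (sqrt(-1) + 1)**2 = (I + 1)**2 = (1 + I)**2 ≈ 2.0*I)
230*q = 230*(2*I) = 460*I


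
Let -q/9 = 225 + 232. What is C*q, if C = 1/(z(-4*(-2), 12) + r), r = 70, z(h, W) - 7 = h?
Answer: -4113/85 ≈ -48.388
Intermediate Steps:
z(h, W) = 7 + h
q = -4113 (q = -9*(225 + 232) = -9*457 = -4113)
C = 1/85 (C = 1/((7 - 4*(-2)) + 70) = 1/((7 + 8) + 70) = 1/(15 + 70) = 1/85 ≈ 0.011765)
C*q = (1/85)*(-4113) = -4113/85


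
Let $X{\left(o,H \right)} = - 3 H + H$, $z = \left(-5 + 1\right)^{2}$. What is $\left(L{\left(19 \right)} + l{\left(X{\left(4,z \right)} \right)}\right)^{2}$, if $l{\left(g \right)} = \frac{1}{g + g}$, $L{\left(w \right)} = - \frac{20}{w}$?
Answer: $\frac{1687401}{1478656} \approx 1.1412$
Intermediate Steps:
$z = 16$ ($z = \left(-4\right)^{2} = 16$)
$X{\left(o,H \right)} = - 2 H$
$l{\left(g \right)} = \frac{1}{2 g}$
$\left(L{\left(19 \right)} + l{\left(X{\left(4,z \right)} \right)}\right)^{2} = \left(- \frac{20}{19} + \frac{1}{2 \left(\left(-2\right) 16\right)}\right)^{2} = \left(\left(-20\right) \frac{1}{19} + \frac{1}{2 \left(-32\right)}\right)^{2} = \left(- \frac{20}{19} + \frac{1}{2} \left(- \frac{1}{32}\right)\right)^{2} = \left(- \frac{20}{19} - \frac{1}{64}\right)^{2} = \left(- \frac{1299}{1216}\right)^{2} = \frac{1687401}{1478656}$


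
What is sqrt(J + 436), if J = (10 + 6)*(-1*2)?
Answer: 2*sqrt(101) ≈ 20.100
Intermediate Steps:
J = -32 (J = 16*(-2) = -32)
sqrt(J + 436) = sqrt(-32 + 436) = sqrt(404) = 2*sqrt(101)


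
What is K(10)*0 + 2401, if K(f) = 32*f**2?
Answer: 2401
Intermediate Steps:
K(10)*0 + 2401 = (32*10**2)*0 + 2401 = (32*100)*0 + 2401 = 3200*0 + 2401 = 0 + 2401 = 2401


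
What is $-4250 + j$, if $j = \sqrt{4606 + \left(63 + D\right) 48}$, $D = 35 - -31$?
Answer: $-4250 + \sqrt{10798} \approx -4146.1$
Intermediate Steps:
$D = 66$ ($D = 35 + 31 = 66$)
$j = \sqrt{10798}$ ($j = \sqrt{4606 + \left(63 + 66\right) 48} = \sqrt{4606 + 129 \cdot 48} = \sqrt{4606 + 6192} = \sqrt{10798} \approx 103.91$)
$-4250 + j = -4250 + \sqrt{10798}$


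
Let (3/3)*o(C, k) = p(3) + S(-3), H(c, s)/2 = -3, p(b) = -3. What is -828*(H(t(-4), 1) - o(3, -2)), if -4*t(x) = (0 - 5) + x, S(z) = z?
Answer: 0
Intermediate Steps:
t(x) = 5/4 - x/4 (t(x) = -((0 - 5) + x)/4 = -(-5 + x)/4 = 5/4 - x/4)
H(c, s) = -6 (H(c, s) = 2*(-3) = -6)
o(C, k) = -6 (o(C, k) = -3 - 3 = -6)
-828*(H(t(-4), 1) - o(3, -2)) = -828*(-6 - 1*(-6)) = -828*(-6 + 6) = -828*0 = 0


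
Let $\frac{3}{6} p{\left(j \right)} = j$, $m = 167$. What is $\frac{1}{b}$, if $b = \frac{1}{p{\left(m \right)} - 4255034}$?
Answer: $-4254700$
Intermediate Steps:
$p{\left(j \right)} = 2 j$
$b = - \frac{1}{4254700}$ ($b = \frac{1}{2 \cdot 167 - 4255034} = \frac{1}{334 - 4255034} = \frac{1}{-4254700} = - \frac{1}{4254700} \approx -2.3503 \cdot 10^{-7}$)
$\frac{1}{b} = \frac{1}{- \frac{1}{4254700}} = -4254700$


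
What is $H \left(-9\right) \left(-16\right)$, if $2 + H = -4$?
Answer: $-864$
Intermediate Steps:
$H = -6$ ($H = -2 - 4 = -6$)
$H \left(-9\right) \left(-16\right) = \left(-6\right) \left(-9\right) \left(-16\right) = 54 \left(-16\right) = -864$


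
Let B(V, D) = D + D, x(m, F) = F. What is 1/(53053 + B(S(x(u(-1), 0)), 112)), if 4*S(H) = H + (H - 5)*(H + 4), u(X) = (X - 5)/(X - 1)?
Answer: 1/53277 ≈ 1.8770e-5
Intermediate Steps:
u(X) = (-5 + X)/(-1 + X)
S(H) = H/4 + (-5 + H)*(4 + H)/4 (S(H) = (H + (H - 5)*(H + 4))/4 = (H + (-5 + H)*(4 + H))/4 = H/4 + (-5 + H)*(4 + H)/4)
B(V, D) = 2*D
1/(53053 + B(S(x(u(-1), 0)), 112)) = 1/(53053 + 2*112) = 1/(53053 + 224) = 1/53277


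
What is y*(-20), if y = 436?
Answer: -8720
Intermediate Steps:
y*(-20) = 436*(-20) = -8720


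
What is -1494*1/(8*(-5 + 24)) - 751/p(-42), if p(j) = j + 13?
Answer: 35413/2204 ≈ 16.068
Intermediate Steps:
p(j) = 13 + j
-1494*1/(8*(-5 + 24)) - 751/p(-42) = -1494*1/(8*(-5 + 24)) - 751/(13 - 42) = -1494/(8*19) - 751/(-29) = -1494/152 - 751*(-1/29) = -1494*1/152 + 751/29 = -747/76 + 751/29 = 35413/2204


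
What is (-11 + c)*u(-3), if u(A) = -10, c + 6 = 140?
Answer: -1230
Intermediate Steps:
c = 134 (c = -6 + 140 = 134)
(-11 + c)*u(-3) = (-11 + 134)*(-10) = 123*(-10) = -1230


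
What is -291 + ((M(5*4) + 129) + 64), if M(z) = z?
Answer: -78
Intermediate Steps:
-291 + ((M(5*4) + 129) + 64) = -291 + ((5*4 + 129) + 64) = -291 + ((20 + 129) + 64) = -291 + (149 + 64) = -291 + 213 = -78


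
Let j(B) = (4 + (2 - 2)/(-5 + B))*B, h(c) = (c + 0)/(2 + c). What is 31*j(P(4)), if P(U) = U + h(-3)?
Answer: 868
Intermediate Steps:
h(c) = c/(2 + c)
P(U) = 3 + U (P(U) = U - 3/(2 - 3) = U - 3/(-1) = U - 3*(-1) = U + 3 = 3 + U)
j(B) = 4*B (j(B) = (4 + 0/(-5 + B))*B = (4 + 0)*B = 4*B)
31*j(P(4)) = 31*(4*(3 + 4)) = 31*(4*7) = 31*28 = 868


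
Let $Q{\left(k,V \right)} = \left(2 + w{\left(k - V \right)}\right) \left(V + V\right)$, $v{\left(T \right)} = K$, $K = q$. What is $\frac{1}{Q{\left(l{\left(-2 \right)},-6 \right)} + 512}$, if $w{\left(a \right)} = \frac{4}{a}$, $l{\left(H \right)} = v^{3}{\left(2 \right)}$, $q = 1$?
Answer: $\frac{7}{3368} \approx 0.0020784$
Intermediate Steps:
$K = 1$
$v{\left(T \right)} = 1$
$l{\left(H \right)} = 1$ ($l{\left(H \right)} = 1^{3} = 1$)
$Q{\left(k,V \right)} = 2 V \left(2 + \frac{4}{k - V}\right)$ ($Q{\left(k,V \right)} = \left(2 + \frac{4}{k - V}\right) \left(V + V\right) = \left(2 + \frac{4}{k - V}\right) 2 V = 2 V \left(2 + \frac{4}{k - V}\right)$)
$\frac{1}{Q{\left(l{\left(-2 \right)},-6 \right)} + 512} = \frac{1}{4 \left(-6\right) \frac{1}{-6 - 1} \left(-2 - 6 - 1\right) + 512} = \frac{1}{4 \left(-6\right) \frac{1}{-7} \left(-9\right) + 512} = \frac{1}{4 \left(-6\right) \left(- \frac{1}{7}\right) \left(-9\right) + 512} = \frac{1}{- \frac{216}{7} + 512} = \frac{1}{\frac{3368}{7}} = \frac{7}{3368}$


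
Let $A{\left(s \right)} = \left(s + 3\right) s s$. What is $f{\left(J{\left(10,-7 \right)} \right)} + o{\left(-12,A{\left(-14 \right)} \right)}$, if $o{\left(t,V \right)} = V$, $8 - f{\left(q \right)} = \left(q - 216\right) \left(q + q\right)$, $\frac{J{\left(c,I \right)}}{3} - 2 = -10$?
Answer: $-13668$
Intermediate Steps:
$J{\left(c,I \right)} = -24$ ($J{\left(c,I \right)} = 6 + 3 \left(-10\right) = 6 - 30 = -24$)
$f{\left(q \right)} = 8 - 2 q \left(-216 + q\right)$ ($f{\left(q \right)} = 8 - \left(q - 216\right) \left(q + q\right) = 8 - \left(-216 + q\right) 2 q = 8 - 2 q \left(-216 + q\right)$)
$A{\left(s \right)} = s^{2} \left(3 + s\right)$ ($A{\left(s \right)} = \left(3 + s\right) s s = s \left(3 + s\right) s = s^{2} \left(3 + s\right)$)
$f{\left(J{\left(10,-7 \right)} \right)} + o{\left(-12,A{\left(-14 \right)} \right)} = \left(8 - 2 \left(-24\right)^{2} + 432 \left(-24\right)\right) + \left(-14\right)^{2} \left(3 - 14\right) = \left(8 - 1152 - 10368\right) + 196 \left(-11\right) = \left(8 - 1152 - 10368\right) - 2156 = -11512 - 2156 = -13668$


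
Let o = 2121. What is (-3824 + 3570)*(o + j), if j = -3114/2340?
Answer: -34995739/65 ≈ -5.3840e+5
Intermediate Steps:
j = -173/130 (j = -3114*1/2340 = -173/130 ≈ -1.3308)
(-3824 + 3570)*(o + j) = (-3824 + 3570)*(2121 - 173/130) = -254*275557/130 = -34995739/65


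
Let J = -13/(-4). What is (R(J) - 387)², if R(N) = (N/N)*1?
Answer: 148996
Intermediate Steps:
J = 13/4 (J = -13*(-¼) = 13/4 ≈ 3.2500)
R(N) = 1 (R(N) = 1*1 = 1)
(R(J) - 387)² = (1 - 387)² = (-386)² = 148996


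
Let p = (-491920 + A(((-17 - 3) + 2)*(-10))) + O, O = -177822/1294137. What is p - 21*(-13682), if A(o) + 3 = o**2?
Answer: -8253772717/47931 ≈ -1.7220e+5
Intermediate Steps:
O = -6586/47931 (O = -177822*1/1294137 = -6586/47931 ≈ -0.13741)
A(o) = -3 + o**2
p = -22025403499/47931 (p = (-491920 + (-3 + (((-17 - 3) + 2)*(-10))**2)) - 6586/47931 = (-491920 + (-3 + ((-20 + 2)*(-10))**2)) - 6586/47931 = (-491920 + (-3 + (-18*(-10))**2)) - 6586/47931 = (-491920 + (-3 + 180**2)) - 6586/47931 = (-491920 + (-3 + 32400)) - 6586/47931 = (-491920 + 32397) - 6586/47931 = -459523 - 6586/47931 = -22025403499/47931 ≈ -4.5952e+5)
p - 21*(-13682) = -22025403499/47931 - 21*(-13682) = -22025403499/47931 + 287322 = -8253772717/47931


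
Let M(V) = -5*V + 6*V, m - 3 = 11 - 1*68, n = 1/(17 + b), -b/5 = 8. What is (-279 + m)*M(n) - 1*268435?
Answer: -6173672/23 ≈ -2.6842e+5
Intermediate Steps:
b = -40 (b = -5*8 = -40)
n = -1/23 (n = 1/(17 - 40) = 1/(-23) = -1/23 ≈ -0.043478)
m = -54 (m = 3 + (11 - 1*68) = 3 + (11 - 68) = 3 - 57 = -54)
M(V) = V
(-279 + m)*M(n) - 1*268435 = (-279 - 54)*(-1/23) - 1*268435 = -333*(-1/23) - 268435 = 333/23 - 268435 = -6173672/23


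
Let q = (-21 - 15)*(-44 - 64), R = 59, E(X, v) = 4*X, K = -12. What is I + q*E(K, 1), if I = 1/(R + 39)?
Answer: -18289151/98 ≈ -1.8662e+5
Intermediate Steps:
I = 1/98 (I = 1/(59 + 39) = 1/98 ≈ 0.010204)
q = 3888 (q = -36*(-108) = 3888)
I + q*E(K, 1) = 1/98 + 3888*(4*(-12)) = 1/98 + 3888*(-48) = 1/98 - 186624 = -18289151/98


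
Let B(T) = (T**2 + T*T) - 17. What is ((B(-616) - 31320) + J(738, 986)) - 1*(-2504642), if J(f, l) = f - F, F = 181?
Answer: 3232774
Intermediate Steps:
B(T) = -17 + 2*T**2 (B(T) = (T**2 + T**2) - 17 = 2*T**2 - 17 = -17 + 2*T**2)
J(f, l) = -181 + f (J(f, l) = f - 1*181 = f - 181 = -181 + f)
((B(-616) - 31320) + J(738, 986)) - 1*(-2504642) = (((-17 + 2*(-616)**2) - 31320) + (-181 + 738)) - 1*(-2504642) = (((-17 + 2*379456) - 31320) + 557) + 2504642 = (((-17 + 758912) - 31320) + 557) + 2504642 = ((758895 - 31320) + 557) + 2504642 = (727575 + 557) + 2504642 = 728132 + 2504642 = 3232774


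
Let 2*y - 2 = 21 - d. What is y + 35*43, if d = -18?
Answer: 3051/2 ≈ 1525.5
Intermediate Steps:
y = 41/2 (y = 1 + (21 - 1*(-18))/2 = 1 + (21 + 18)/2 = 1 + (1/2)*39 = 1 + 39/2 = 41/2 ≈ 20.500)
y + 35*43 = 41/2 + 35*43 = 41/2 + 1505 = 3051/2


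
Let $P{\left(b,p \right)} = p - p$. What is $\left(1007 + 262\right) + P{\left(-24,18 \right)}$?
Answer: $1269$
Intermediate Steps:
$P{\left(b,p \right)} = 0$
$\left(1007 + 262\right) + P{\left(-24,18 \right)} = \left(1007 + 262\right) + 0 = 1269 + 0 = 1269$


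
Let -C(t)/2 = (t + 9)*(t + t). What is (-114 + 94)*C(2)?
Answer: 1760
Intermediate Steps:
C(t) = -4*t*(9 + t) (C(t) = -2*(t + 9)*(t + t) = -2*(9 + t)*2*t = -4*t*(9 + t))
(-114 + 94)*C(2) = (-114 + 94)*(-4*2*(9 + 2)) = -(-80)*2*11 = -20*(-88) = 1760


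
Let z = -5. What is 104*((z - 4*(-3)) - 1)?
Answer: 624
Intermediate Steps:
104*((z - 4*(-3)) - 1) = 104*((-5 - 4*(-3)) - 1) = 104*((-5 + 12) - 1) = 104*(7 - 1) = 104*6 = 624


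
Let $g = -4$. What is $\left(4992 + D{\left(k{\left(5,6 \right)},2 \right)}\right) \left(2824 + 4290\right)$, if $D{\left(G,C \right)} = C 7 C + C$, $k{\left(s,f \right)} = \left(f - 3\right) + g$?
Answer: $35726508$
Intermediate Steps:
$k{\left(s,f \right)} = -7 + f$ ($k{\left(s,f \right)} = \left(f - 3\right) - 4 = \left(-3 + f\right) - 4 = -7 + f$)
$D{\left(G,C \right)} = C + 7 C^{2}$ ($D{\left(G,C \right)} = 7 C C + C = 7 C^{2} + C = C + 7 C^{2}$)
$\left(4992 + D{\left(k{\left(5,6 \right)},2 \right)}\right) \left(2824 + 4290\right) = \left(4992 + 2 \left(1 + 7 \cdot 2\right)\right) \left(2824 + 4290\right) = \left(4992 + 2 \left(1 + 14\right)\right) 7114 = \left(4992 + 2 \cdot 15\right) 7114 = \left(4992 + 30\right) 7114 = 5022 \cdot 7114 = 35726508$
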